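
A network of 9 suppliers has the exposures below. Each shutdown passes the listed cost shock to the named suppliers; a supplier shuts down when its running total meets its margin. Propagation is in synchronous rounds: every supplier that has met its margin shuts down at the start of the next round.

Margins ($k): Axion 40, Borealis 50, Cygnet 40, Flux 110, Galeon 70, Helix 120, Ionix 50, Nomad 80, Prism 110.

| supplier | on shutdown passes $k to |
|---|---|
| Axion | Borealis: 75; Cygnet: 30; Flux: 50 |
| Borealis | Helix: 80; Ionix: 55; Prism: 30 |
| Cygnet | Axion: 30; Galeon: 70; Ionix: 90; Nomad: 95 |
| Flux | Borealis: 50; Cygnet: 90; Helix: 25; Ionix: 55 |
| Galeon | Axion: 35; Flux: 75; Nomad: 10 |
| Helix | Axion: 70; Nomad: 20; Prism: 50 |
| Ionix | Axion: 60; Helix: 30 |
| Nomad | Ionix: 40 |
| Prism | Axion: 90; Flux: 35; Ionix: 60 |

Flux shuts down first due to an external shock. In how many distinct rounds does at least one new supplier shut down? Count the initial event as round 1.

3

Round 1 — Flux shuts down (initial).
  Borealis: +50 → 50 ≥ 50
  Cygnet: +90 → 90 ≥ 40
  Helix: +25 → 25 < 120
  Ionix: +55 → 55 ≥ 50
Round 2 — Borealis, Cygnet, Ionix shut down.
  Axion: +30+60 → 90 ≥ 40
  Galeon: +70 → 70 ≥ 70
  Helix: +80+30 → 135 ≥ 120
  Nomad: +95 → 95 ≥ 80
  Prism: +30 → 30 < 110
Round 3 — Axion, Galeon, Helix, Nomad shut down.
  Prism: +50 → 80 < 110
No further shutdowns.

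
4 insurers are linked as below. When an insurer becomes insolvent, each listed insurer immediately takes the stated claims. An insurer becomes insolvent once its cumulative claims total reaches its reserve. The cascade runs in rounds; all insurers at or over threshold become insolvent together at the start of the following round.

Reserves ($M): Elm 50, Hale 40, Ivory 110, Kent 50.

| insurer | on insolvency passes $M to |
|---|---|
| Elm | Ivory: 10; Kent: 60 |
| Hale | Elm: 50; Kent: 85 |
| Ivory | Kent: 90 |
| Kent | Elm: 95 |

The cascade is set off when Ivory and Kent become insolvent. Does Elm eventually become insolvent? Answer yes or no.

Round 1 — Ivory, Kent become insolvent (initial).
  Elm: +95 → 95 ≥ 50
Round 2 — Elm becomes insolvent.
No further insolvencies.

yes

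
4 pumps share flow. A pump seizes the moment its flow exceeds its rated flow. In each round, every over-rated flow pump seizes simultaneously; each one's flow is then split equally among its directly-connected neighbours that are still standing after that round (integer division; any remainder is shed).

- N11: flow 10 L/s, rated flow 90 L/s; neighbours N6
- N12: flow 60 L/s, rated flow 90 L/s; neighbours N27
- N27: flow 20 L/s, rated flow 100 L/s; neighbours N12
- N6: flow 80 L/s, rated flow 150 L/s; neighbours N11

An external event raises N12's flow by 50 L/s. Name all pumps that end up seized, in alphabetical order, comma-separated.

Round 1 — N12 at 110 > 90. N12 seizes.
  N12 sheds 110 L/s to N27: 110 each.
    N27: 20+110 = 130 > 100
Round 2 — N27 seizes.
  N27 sheds 130 L/s: no online neighbours, lost.
No further seizures.

N12, N27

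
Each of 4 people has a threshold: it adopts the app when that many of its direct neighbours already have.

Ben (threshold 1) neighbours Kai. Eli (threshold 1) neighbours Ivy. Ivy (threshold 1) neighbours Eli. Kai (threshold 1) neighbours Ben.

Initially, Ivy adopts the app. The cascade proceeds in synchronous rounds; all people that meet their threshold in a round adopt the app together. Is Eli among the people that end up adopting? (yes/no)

yes

Round 1 — Ivy adopts the app (initial).
Round 2 — checking thresholds:
  Eli: 1 of 1 neighbours ≥ 1, adopts the app.
Round 3 — no new adoptions; cascade stops.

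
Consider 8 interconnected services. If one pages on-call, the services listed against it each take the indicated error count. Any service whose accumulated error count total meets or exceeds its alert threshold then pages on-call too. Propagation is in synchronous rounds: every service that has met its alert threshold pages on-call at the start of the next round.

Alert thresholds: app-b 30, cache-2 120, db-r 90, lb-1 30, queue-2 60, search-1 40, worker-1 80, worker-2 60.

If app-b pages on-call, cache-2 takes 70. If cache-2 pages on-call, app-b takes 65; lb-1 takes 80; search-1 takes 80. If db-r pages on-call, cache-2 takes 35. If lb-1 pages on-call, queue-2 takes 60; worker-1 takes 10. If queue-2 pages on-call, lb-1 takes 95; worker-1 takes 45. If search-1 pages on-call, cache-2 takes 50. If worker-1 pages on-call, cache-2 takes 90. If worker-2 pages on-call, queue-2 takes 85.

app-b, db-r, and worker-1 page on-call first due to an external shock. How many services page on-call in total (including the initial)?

Round 1 — app-b, db-r, worker-1 page on-call (initial).
  cache-2: +70+35+90 → 195 ≥ 120
Round 2 — cache-2 pages on-call.
  lb-1: +80 → 80 ≥ 30
  search-1: +80 → 80 ≥ 40
Round 3 — lb-1, search-1 page on-call.
  queue-2: +60 → 60 ≥ 60
Round 4 — queue-2 pages on-call.
No further pages.

7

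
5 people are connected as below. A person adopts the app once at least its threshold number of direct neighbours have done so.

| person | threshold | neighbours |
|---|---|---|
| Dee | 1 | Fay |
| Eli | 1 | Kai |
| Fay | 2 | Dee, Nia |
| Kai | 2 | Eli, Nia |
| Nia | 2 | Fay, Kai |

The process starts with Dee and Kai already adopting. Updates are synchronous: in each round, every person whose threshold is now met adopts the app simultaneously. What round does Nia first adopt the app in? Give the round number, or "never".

never

Round 1 — Dee, Kai adopt the app (initial).
Round 2 — checking thresholds:
  Eli: 1 of 1 neighbours ≥ 1, adopts the app.
  Fay: 1 of 2 neighbours < 2, holds.
  Nia: 1 of 2 neighbours < 2, holds.
Round 3 — no new adoptions; cascade stops.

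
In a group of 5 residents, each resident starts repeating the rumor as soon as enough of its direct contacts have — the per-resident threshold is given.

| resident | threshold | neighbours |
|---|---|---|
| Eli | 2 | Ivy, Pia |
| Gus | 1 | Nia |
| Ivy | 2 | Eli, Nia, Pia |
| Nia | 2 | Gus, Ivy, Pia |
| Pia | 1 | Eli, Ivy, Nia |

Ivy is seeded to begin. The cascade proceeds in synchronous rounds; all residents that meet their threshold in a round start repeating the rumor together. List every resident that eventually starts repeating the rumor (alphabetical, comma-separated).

Round 1 — Ivy starts repeating the rumor (initial).
Round 2 — checking thresholds:
  Eli: 1 of 2 neighbours < 2, holds.
  Nia: 1 of 3 neighbours < 2, holds.
  Pia: 1 of 3 neighbours ≥ 1, starts repeating the rumor.
Round 3 — checking thresholds:
  Eli: 2 of 2 neighbours ≥ 2, starts repeating the rumor.
  Nia: 2 of 3 neighbours ≥ 2, starts repeating the rumor.
Round 4 — checking thresholds:
  Gus: 1 of 1 neighbours ≥ 1, starts repeating the rumor.
Round 5 — no new spreads; cascade stops.

Eli, Gus, Ivy, Nia, Pia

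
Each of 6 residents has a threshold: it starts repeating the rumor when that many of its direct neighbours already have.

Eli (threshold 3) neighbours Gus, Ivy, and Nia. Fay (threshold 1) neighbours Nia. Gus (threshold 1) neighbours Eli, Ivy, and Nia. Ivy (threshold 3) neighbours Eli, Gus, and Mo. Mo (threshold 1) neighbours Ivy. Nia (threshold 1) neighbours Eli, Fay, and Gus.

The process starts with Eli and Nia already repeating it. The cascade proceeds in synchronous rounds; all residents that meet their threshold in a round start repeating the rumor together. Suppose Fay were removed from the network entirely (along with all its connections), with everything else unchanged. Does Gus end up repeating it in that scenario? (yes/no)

With Fay removed:
Round 1 — Eli, Nia start repeating the rumor (initial).
Round 2 — checking thresholds:
  Gus: 2 of 3 neighbours ≥ 1, starts repeating the rumor.
  Ivy: 1 of 3 neighbours < 3, holds.
Round 3 — no new spreads; cascade stops.

yes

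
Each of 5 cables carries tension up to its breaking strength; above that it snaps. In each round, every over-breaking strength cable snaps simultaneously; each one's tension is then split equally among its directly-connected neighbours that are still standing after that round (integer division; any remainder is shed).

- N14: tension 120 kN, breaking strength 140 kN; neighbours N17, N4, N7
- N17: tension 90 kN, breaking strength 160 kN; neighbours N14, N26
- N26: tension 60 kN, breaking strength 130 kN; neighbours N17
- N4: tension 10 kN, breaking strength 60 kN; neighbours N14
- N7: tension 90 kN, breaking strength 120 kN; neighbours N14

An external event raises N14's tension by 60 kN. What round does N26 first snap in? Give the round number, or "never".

Round 1 — N14 at 180 > 140. N14 snaps.
  N14 sheds 180 kN to N17, N4, N7: 60 each.
    N17: 90+60 = 150 ≤ 160
    N4: 10+60 = 70 > 60
    N7: 90+60 = 150 > 120
Round 2 — N4, N7 snap.
  N4 sheds 70 kN: no online neighbours, lost.
  N7 sheds 150 kN: no online neighbours, lost.
No further breaks.

never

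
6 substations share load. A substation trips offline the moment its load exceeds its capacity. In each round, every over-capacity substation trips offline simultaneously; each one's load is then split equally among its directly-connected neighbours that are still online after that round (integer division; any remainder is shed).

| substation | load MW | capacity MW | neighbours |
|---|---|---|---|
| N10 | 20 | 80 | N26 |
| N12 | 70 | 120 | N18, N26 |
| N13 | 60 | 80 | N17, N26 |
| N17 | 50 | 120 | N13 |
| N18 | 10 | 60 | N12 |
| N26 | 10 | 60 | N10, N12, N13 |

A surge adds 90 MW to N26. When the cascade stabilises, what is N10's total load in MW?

Round 1 — N26 at 100 > 60. N26 trips offline.
  N26 sheds 100 MW to N10, N12, N13: 33 each (1 lost).
    N10: 20+33 = 53 ≤ 80
    N12: 70+33 = 103 ≤ 120
    N13: 60+33 = 93 > 80
Round 2 — N13 trips offline.
  N13 sheds 93 MW to N17: 93 each.
    N17: 50+93 = 143 > 120
Round 3 — N17 trips offline.
  N17 sheds 143 MW: no online neighbours, lost.
No further trips.

53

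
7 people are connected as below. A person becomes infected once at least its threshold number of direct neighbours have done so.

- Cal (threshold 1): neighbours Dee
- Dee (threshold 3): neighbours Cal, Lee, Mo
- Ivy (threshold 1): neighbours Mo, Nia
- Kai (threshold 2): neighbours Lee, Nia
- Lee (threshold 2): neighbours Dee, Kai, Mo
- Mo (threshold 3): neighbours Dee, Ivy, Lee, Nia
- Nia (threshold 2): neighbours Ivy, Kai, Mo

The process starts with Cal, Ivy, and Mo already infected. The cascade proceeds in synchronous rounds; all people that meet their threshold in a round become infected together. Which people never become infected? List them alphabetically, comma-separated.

Round 1 — Cal, Ivy, Mo become infected (initial).
Round 2 — checking thresholds:
  Dee: 2 of 3 neighbours < 3, holds.
  Lee: 1 of 3 neighbours < 2, holds.
  Nia: 2 of 3 neighbours ≥ 2, becomes infected.
Round 3 — no new infections; cascade stops.

Dee, Kai, Lee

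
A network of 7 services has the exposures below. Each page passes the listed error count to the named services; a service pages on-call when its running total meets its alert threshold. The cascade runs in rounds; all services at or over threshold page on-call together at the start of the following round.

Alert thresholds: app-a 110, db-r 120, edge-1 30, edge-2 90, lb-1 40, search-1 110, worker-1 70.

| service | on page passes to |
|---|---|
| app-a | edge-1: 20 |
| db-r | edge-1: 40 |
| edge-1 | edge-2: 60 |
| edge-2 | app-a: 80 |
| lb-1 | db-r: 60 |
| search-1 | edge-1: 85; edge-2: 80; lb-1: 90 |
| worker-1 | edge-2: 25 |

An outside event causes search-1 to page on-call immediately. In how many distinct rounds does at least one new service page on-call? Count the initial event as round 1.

3

Round 1 — search-1 pages on-call (initial).
  edge-1: +85 → 85 ≥ 30
  edge-2: +80 → 80 < 90
  lb-1: +90 → 90 ≥ 40
Round 2 — edge-1, lb-1 page on-call.
  db-r: +60 → 60 < 120
  edge-2: +60 → 140 ≥ 90
Round 3 — edge-2 pages on-call.
  app-a: +80 → 80 < 110
No further pages.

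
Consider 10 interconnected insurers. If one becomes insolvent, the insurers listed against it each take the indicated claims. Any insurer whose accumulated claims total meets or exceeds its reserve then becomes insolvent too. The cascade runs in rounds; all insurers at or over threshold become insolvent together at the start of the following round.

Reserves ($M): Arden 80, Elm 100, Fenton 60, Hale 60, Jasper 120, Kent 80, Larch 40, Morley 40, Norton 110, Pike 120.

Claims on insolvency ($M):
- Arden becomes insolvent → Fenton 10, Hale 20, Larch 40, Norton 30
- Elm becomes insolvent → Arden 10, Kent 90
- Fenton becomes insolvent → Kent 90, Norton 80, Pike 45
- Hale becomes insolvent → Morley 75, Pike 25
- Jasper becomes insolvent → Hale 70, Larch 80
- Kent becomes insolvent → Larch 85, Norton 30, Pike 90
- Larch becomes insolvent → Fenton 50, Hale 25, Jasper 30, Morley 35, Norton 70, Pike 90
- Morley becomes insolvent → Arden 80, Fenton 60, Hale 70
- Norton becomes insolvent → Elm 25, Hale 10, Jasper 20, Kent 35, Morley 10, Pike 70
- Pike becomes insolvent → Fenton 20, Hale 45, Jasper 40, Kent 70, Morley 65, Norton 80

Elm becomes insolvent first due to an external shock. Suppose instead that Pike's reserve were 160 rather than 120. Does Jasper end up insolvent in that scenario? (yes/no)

no

With Pike's reserve at 160:
Round 1 — Elm becomes insolvent (initial).
  Arden: +10 → 10 < 80
  Kent: +90 → 90 ≥ 80
Round 2 — Kent becomes insolvent.
  Larch: +85 → 85 ≥ 40
  Norton: +30 → 30 < 110
  Pike: +90 → 90 < 160
Round 3 — Larch becomes insolvent.
  Fenton: +50 → 50 < 60
  Hale: +25 → 25 < 60
  Jasper: +30 → 30 < 120
  Morley: +35 → 35 < 40
  Norton: +70 → 100 < 110
  Pike: +90 → 180 ≥ 160
Round 4 — Pike becomes insolvent.
  Fenton: +20 → 70 ≥ 60
  Hale: +45 → 70 ≥ 60
  Jasper: +40 → 70 < 120
  Morley: +65 → 100 ≥ 40
  Norton: +80 → 180 ≥ 110
Round 5 — Fenton, Hale, Morley, Norton become insolvent.
  Arden: +80 → 90 ≥ 80
  Jasper: +20 → 90 < 120
Round 6 — Arden becomes insolvent.
No further insolvencies.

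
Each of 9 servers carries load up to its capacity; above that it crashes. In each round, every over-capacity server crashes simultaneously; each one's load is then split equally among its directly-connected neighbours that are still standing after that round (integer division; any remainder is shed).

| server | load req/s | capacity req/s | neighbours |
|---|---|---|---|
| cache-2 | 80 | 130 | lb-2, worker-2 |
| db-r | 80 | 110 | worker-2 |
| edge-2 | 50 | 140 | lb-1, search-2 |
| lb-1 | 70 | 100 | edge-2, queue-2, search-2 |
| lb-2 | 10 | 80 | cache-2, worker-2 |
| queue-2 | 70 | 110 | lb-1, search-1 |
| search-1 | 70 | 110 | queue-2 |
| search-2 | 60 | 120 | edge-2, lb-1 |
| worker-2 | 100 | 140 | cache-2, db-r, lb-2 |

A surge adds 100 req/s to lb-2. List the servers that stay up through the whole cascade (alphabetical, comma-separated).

Round 1 — lb-2 at 110 > 80. lb-2 crashes.
  lb-2 sheds 110 req/s to cache-2, worker-2: 55 each.
    cache-2: 80+55 = 135 > 130
    worker-2: 100+55 = 155 > 140
Round 2 — cache-2, worker-2 crash.
  cache-2 sheds 135 req/s: no online neighbours, lost.
  worker-2 sheds 155 req/s to db-r: 155 each.
    db-r: 80+155 = 235 > 110
Round 3 — db-r crashes.
  db-r sheds 235 req/s: no online neighbours, lost.
No further crashes.

edge-2, lb-1, queue-2, search-1, search-2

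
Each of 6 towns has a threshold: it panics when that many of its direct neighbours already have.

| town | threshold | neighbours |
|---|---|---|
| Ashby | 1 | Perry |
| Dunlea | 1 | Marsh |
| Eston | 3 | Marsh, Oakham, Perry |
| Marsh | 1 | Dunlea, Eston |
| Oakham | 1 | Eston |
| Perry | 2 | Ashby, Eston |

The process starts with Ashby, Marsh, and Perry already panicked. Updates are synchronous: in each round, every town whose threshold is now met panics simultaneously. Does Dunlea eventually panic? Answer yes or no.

Round 1 — Ashby, Marsh, Perry panic (initial).
Round 2 — checking thresholds:
  Dunlea: 1 of 1 neighbours ≥ 1, panics.
  Eston: 2 of 3 neighbours < 3, below threshold.
Round 3 — no new panics; cascade stops.

yes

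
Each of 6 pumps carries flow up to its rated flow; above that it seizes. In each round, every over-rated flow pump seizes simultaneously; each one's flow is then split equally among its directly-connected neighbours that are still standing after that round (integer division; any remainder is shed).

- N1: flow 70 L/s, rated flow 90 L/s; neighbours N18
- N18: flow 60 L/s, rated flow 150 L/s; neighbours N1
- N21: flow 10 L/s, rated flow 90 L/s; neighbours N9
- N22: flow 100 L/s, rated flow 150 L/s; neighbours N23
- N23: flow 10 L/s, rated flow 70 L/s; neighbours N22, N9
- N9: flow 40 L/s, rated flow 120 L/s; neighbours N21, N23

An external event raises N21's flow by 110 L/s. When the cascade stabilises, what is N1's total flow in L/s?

Round 1 — N21 at 120 > 90. N21 seizes.
  N21 sheds 120 L/s to N9: 120 each.
    N9: 40+120 = 160 > 120
Round 2 — N9 seizes.
  N9 sheds 160 L/s to N23: 160 each.
    N23: 10+160 = 170 > 70
Round 3 — N23 seizes.
  N23 sheds 170 L/s to N22: 170 each.
    N22: 100+170 = 270 > 150
Round 4 — N22 seizes.
  N22 sheds 270 L/s: no online neighbours, lost.
No further seizures.

70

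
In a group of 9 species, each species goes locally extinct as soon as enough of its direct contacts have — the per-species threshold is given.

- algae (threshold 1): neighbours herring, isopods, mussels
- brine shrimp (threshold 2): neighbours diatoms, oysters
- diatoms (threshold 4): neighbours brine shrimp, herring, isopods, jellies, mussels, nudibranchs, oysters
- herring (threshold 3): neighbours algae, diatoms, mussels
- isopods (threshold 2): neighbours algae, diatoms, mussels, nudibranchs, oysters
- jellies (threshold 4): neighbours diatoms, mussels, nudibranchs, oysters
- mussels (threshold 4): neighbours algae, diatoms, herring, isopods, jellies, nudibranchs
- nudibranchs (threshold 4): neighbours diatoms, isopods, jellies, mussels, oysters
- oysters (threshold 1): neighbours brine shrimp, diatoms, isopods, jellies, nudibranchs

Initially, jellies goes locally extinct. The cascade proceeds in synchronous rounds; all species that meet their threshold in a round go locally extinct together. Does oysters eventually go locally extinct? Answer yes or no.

Round 1 — jellies goes locally extinct (initial).
Round 2 — checking thresholds:
  diatoms: 1 of 7 neighbours < 4, not yet.
  mussels: 1 of 6 neighbours < 4, not yet.
  nudibranchs: 1 of 5 neighbours < 4, not yet.
  oysters: 1 of 5 neighbours ≥ 1, goes locally extinct.
Round 3 — no new extinctions; cascade stops.

yes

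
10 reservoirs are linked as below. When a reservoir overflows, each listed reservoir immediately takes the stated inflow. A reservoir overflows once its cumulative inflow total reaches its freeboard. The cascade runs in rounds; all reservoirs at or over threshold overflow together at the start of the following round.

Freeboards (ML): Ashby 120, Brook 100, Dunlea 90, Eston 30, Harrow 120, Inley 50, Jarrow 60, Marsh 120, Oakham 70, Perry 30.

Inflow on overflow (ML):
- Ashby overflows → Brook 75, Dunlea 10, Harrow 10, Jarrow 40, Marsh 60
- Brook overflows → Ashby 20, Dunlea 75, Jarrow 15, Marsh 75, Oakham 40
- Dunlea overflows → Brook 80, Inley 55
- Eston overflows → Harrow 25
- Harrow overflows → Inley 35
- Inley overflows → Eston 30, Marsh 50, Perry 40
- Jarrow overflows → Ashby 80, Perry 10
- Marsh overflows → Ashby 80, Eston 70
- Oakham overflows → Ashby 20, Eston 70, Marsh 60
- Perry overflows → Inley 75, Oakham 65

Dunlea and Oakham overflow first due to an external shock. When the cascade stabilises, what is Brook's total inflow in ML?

Round 1 — Dunlea, Oakham overflow (initial).
  Ashby: +20 → 20 < 120
  Brook: +80 → 80 < 100
  Eston: +70 → 70 ≥ 30
  Inley: +55 → 55 ≥ 50
  Marsh: +60 → 60 < 120
Round 2 — Eston, Inley overflow.
  Harrow: +25 → 25 < 120
  Marsh: +50 → 110 < 120
  Perry: +40 → 40 ≥ 30
Round 3 — Perry overflows.
No further overflows.

80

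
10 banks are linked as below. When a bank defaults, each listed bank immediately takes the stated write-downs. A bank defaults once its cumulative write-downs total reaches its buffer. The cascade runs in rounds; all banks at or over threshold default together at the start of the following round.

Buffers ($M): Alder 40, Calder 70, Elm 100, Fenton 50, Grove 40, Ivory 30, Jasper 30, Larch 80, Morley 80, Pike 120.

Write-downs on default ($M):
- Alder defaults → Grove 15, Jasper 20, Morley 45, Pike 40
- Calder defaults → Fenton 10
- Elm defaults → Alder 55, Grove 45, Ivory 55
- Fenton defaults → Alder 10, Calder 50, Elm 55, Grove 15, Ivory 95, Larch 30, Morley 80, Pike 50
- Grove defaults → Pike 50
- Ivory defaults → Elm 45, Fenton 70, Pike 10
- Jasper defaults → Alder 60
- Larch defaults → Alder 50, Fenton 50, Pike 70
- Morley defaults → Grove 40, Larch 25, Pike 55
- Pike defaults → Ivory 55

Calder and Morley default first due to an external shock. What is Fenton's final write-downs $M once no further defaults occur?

Round 1 — Calder, Morley default (initial).
  Fenton: +10 → 10 < 50
  Grove: +40 → 40 ≥ 40
  Larch: +25 → 25 < 80
  Pike: +55 → 55 < 120
Round 2 — Grove defaults.
  Pike: +50 → 105 < 120
No further defaults.

10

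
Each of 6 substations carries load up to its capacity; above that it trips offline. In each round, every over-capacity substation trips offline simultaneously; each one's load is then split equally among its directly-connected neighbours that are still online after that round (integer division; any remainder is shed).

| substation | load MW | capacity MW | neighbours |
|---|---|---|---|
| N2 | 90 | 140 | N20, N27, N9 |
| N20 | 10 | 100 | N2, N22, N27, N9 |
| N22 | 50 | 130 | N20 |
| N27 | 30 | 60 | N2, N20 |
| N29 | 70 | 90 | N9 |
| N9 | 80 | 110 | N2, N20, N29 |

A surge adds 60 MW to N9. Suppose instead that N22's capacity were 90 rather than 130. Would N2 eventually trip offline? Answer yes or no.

With N22's capacity at 90:
Round 1 — N9 at 140 > 110. N9 trips offline.
  N9 sheds 140 MW to N2, N20, N29: 46 each (2 lost).
    N2: 90+46 = 136 ≤ 140
    N20: 10+46 = 56 ≤ 100
    N29: 70+46 = 116 > 90
Round 2 — N29 trips offline.
  N29 sheds 116 MW: no online neighbours, lost.
No further trips.

no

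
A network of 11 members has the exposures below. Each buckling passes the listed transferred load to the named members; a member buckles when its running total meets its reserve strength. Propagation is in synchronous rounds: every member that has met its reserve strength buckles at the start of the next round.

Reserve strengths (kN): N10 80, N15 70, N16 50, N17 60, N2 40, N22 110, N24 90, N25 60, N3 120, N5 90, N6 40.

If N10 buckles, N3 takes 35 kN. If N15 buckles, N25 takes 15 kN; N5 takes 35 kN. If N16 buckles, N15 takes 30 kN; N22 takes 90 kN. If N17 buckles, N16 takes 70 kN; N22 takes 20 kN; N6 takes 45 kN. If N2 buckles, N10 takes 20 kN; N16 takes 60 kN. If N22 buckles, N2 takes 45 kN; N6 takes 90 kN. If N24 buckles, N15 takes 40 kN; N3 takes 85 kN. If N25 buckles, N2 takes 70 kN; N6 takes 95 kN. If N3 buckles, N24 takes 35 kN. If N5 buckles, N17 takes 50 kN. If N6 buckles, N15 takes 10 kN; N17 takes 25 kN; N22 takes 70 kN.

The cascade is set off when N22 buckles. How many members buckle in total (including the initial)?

4

Round 1 — N22 buckles (initial).
  N2: +45 → 45 ≥ 40
  N6: +90 → 90 ≥ 40
Round 2 — N2, N6 buckle.
  N10: +20 → 20 < 80
  N15: +10 → 10 < 70
  N16: +60 → 60 ≥ 50
  N17: +25 → 25 < 60
Round 3 — N16 buckles.
  N15: +30 → 40 < 70
No further bucklings.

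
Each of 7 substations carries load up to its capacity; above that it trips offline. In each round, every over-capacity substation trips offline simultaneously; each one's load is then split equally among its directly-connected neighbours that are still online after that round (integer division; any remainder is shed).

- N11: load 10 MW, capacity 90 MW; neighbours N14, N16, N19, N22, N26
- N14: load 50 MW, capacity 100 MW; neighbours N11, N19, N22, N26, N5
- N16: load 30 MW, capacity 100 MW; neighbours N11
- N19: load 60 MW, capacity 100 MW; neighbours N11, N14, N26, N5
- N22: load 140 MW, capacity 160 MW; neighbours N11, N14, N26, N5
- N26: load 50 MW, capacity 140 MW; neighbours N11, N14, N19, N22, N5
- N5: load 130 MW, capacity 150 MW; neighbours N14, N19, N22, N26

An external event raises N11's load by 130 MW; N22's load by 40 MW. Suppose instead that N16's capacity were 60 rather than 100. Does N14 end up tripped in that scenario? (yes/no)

With N16's capacity at 60:
Round 1 — N11 at 140 > 90; N22 at 180 > 160. N11, N22 trip offline.
  N11 sheds 140 MW to N14, N16, N19, N26: 35 each.
    N14: 50+35 = 85 ≤ 100
    N16: 30+35 = 65 > 60
    N19: 60+35 = 95 ≤ 100
    N26: 50+35 = 85 ≤ 140
  N22 sheds 180 MW to N14, N26, N5: 60 each.
    N14: 85+60 = 145 > 100
    N26: 85+60 = 145 > 140
    N5: 130+60 = 190 > 150
Round 2 — N14, N16, N26, N5 trip offline.
  N14 sheds 145 MW to N19: 145 each.
    N19: 95+145 = 240 > 100
  N16 sheds 65 MW: no online neighbours, lost.
  N26 sheds 145 MW to N19: 145 each.
    N19: 240+145 = 385 > 100
  N5 sheds 190 MW to N19: 190 each.
    N19: 385+190 = 575 > 100
Round 3 — N19 trips offline.
  N19 sheds 575 MW: no online neighbours, lost.
No further trips.

yes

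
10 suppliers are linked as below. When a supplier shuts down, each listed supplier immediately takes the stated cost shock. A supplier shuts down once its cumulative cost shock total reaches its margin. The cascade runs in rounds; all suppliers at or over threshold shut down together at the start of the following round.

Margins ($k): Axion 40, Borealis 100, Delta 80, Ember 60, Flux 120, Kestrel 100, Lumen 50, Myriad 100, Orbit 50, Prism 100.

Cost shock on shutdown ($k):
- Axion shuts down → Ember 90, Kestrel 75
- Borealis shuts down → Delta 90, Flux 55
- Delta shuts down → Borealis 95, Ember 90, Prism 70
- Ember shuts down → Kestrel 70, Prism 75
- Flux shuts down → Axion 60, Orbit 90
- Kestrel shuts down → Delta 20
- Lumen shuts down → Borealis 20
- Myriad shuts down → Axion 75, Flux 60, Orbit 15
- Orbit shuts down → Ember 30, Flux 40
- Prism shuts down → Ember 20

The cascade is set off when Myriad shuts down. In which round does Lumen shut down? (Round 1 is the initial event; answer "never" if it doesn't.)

never

Round 1 — Myriad shuts down (initial).
  Axion: +75 → 75 ≥ 40
  Flux: +60 → 60 < 120
  Orbit: +15 → 15 < 50
Round 2 — Axion shuts down.
  Ember: +90 → 90 ≥ 60
  Kestrel: +75 → 75 < 100
Round 3 — Ember shuts down.
  Kestrel: +70 → 145 ≥ 100
  Prism: +75 → 75 < 100
Round 4 — Kestrel shuts down.
  Delta: +20 → 20 < 80
No further shutdowns.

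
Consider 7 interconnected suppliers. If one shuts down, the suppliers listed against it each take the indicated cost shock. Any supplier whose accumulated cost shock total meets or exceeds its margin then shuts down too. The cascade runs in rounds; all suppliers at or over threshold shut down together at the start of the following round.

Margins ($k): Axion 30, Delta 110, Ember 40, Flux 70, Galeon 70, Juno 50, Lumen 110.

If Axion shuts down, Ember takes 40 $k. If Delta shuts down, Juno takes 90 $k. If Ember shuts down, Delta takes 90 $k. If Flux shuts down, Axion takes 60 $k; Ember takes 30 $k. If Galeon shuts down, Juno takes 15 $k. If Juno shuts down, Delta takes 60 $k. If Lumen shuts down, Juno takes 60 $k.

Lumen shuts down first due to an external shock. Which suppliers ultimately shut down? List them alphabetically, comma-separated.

Round 1 — Lumen shuts down (initial).
  Juno: +60 → 60 ≥ 50
Round 2 — Juno shuts down.
  Delta: +60 → 60 < 110
No further shutdowns.

Juno, Lumen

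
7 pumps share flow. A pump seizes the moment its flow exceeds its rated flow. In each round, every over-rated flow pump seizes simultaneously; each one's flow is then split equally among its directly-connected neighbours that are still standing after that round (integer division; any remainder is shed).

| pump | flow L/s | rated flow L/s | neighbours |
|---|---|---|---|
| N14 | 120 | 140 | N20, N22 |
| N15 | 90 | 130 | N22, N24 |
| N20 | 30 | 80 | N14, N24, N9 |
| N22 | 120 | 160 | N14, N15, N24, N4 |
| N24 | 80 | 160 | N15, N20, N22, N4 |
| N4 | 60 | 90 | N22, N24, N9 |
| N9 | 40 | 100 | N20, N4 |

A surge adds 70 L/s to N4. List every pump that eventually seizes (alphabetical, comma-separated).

Round 1 — N4 at 130 > 90. N4 seizes.
  N4 sheds 130 L/s to N22, N24, N9: 43 each (1 lost).
    N22: 120+43 = 163 > 160
    N24: 80+43 = 123 ≤ 160
    N9: 40+43 = 83 ≤ 100
Round 2 — N22 seizes.
  N22 sheds 163 L/s to N14, N15, N24: 54 each (1 lost).
    N14: 120+54 = 174 > 140
    N15: 90+54 = 144 > 130
    N24: 123+54 = 177 > 160
Round 3 — N14, N15, N24 seize.
  N14 sheds 174 L/s to N20: 174 each.
    N20: 30+174 = 204 > 80
  N15 sheds 144 L/s: no online neighbours, lost.
  N24 sheds 177 L/s to N20: 177 each.
    N20: 204+177 = 381 > 80
Round 4 — N20 seizes.
  N20 sheds 381 L/s to N9: 381 each.
    N9: 83+381 = 464 > 100
Round 5 — N9 seizes.
  N9 sheds 464 L/s: no online neighbours, lost.
No further seizures.

N14, N15, N20, N22, N24, N4, N9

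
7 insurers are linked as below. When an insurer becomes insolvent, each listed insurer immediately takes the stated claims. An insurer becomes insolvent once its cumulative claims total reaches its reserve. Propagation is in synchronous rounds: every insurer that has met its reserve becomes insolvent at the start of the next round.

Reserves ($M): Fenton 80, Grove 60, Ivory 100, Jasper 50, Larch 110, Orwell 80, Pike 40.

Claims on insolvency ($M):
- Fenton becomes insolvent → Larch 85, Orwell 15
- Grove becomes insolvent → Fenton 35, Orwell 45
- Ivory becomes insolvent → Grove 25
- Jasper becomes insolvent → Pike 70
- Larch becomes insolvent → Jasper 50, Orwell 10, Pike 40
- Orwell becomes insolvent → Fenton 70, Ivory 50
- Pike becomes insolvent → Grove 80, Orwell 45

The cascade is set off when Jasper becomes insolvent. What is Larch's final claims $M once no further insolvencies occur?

Round 1 — Jasper becomes insolvent (initial).
  Pike: +70 → 70 ≥ 40
Round 2 — Pike becomes insolvent.
  Grove: +80 → 80 ≥ 60
  Orwell: +45 → 45 < 80
Round 3 — Grove becomes insolvent.
  Fenton: +35 → 35 < 80
  Orwell: +45 → 90 ≥ 80
Round 4 — Orwell becomes insolvent.
  Fenton: +70 → 105 ≥ 80
  Ivory: +50 → 50 < 100
Round 5 — Fenton becomes insolvent.
  Larch: +85 → 85 < 110
No further insolvencies.

85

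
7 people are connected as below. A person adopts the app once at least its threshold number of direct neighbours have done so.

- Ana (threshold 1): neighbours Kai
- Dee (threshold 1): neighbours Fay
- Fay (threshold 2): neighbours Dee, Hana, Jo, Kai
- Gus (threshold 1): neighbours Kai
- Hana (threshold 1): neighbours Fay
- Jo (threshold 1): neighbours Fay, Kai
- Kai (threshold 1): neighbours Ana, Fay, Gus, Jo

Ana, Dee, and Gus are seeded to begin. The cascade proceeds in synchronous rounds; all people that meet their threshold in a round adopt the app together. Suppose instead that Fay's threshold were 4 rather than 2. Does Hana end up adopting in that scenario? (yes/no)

no

With Fay's threshold at 4:
Round 1 — Ana, Dee, Gus adopt the app (initial).
Round 2 — checking thresholds:
  Fay: 1 of 4 neighbours < 4, not yet.
  Kai: 2 of 4 neighbours ≥ 1, adopts the app.
Round 3 — checking thresholds:
  Fay: 2 of 4 neighbours < 4, not yet.
  Jo: 1 of 2 neighbours ≥ 1, adopts the app.
Round 4 — no new adoptions; cascade stops.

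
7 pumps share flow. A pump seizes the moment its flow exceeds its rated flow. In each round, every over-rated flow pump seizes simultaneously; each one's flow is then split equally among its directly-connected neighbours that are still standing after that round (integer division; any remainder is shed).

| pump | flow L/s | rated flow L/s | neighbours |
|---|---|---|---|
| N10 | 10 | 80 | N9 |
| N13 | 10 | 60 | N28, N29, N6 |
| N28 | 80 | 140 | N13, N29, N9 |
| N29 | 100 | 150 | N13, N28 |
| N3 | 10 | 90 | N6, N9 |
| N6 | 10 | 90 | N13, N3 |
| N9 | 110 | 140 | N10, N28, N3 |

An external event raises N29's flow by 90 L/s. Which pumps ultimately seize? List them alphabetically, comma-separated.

Round 1 — N29 at 190 > 150. N29 seizes.
  N29 sheds 190 L/s to N13, N28: 95 each.
    N13: 10+95 = 105 > 60
    N28: 80+95 = 175 > 140
Round 2 — N13, N28 seize.
  N13 sheds 105 L/s to N6: 105 each.
    N6: 10+105 = 115 > 90
  N28 sheds 175 L/s to N9: 175 each.
    N9: 110+175 = 285 > 140
Round 3 — N6, N9 seize.
  N6 sheds 115 L/s to N3: 115 each.
    N3: 10+115 = 125 > 90
  N9 sheds 285 L/s to N10, N3: 142 each (1 lost).
    N10: 10+142 = 152 > 80
    N3: 125+142 = 267 > 90
Round 4 — N10, N3 seize.
  N10 sheds 152 L/s: no online neighbours, lost.
  N3 sheds 267 L/s: no online neighbours, lost.
No further seizures.

N10, N13, N28, N29, N3, N6, N9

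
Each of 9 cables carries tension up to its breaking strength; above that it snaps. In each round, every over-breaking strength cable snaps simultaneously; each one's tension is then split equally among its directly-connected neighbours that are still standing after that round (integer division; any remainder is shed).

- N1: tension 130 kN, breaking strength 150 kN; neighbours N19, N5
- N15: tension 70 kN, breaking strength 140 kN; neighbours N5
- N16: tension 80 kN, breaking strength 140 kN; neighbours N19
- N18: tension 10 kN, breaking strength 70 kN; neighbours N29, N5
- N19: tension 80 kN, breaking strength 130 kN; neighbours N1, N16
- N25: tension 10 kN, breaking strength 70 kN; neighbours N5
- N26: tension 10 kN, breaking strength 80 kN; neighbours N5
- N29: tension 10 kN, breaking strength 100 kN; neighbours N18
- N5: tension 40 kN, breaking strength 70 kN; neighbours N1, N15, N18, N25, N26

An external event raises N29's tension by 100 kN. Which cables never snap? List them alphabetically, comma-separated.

Round 1 — N29 at 110 > 100. N29 snaps.
  N29 sheds 110 kN to N18: 110 each.
    N18: 10+110 = 120 > 70
Round 2 — N18 snaps.
  N18 sheds 120 kN to N5: 120 each.
    N5: 40+120 = 160 > 70
Round 3 — N5 snaps.
  N5 sheds 160 kN to N1, N15, N25, N26: 40 each.
    N1: 130+40 = 170 > 150
    N15: 70+40 = 110 ≤ 140
    N25: 10+40 = 50 ≤ 70
    N26: 10+40 = 50 ≤ 80
Round 4 — N1 snaps.
  N1 sheds 170 kN to N19: 170 each.
    N19: 80+170 = 250 > 130
Round 5 — N19 snaps.
  N19 sheds 250 kN to N16: 250 each.
    N16: 80+250 = 330 > 140
Round 6 — N16 snaps.
  N16 sheds 330 kN: no online neighbours, lost.
No further breaks.

N15, N25, N26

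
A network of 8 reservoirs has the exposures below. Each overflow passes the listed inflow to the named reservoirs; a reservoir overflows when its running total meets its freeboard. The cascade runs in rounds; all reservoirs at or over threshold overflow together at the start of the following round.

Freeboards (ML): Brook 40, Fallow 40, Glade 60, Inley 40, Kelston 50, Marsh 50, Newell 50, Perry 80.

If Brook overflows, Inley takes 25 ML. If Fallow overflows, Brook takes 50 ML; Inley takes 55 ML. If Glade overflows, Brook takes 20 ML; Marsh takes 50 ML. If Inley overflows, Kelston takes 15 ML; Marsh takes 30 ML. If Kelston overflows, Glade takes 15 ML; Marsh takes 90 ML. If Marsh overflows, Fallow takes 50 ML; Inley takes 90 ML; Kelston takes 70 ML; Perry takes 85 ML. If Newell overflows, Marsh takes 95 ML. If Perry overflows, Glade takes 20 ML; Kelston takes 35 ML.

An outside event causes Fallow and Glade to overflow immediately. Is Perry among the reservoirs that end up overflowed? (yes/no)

Round 1 — Fallow, Glade overflow (initial).
  Brook: +50+20 → 70 ≥ 40
  Inley: +55 → 55 ≥ 40
  Marsh: +50 → 50 ≥ 50
Round 2 — Brook, Inley, Marsh overflow.
  Kelston: +15+70 → 85 ≥ 50
  Perry: +85 → 85 ≥ 80
Round 3 — Kelston, Perry overflow.
No further overflows.

yes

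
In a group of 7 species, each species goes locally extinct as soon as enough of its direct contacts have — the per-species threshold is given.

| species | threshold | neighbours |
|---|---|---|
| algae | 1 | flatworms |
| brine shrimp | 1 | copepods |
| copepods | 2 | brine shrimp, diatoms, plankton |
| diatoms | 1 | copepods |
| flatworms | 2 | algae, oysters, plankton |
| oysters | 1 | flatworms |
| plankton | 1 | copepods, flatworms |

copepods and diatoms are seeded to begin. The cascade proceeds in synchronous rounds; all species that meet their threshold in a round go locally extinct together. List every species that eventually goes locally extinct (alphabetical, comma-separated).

brine shrimp, copepods, diatoms, plankton

Round 1 — copepods, diatoms go locally extinct (initial).
Round 2 — checking thresholds:
  brine shrimp: 1 of 1 neighbours ≥ 1, goes locally extinct.
  plankton: 1 of 2 neighbours ≥ 1, goes locally extinct.
Round 3 — no new extinctions; cascade stops.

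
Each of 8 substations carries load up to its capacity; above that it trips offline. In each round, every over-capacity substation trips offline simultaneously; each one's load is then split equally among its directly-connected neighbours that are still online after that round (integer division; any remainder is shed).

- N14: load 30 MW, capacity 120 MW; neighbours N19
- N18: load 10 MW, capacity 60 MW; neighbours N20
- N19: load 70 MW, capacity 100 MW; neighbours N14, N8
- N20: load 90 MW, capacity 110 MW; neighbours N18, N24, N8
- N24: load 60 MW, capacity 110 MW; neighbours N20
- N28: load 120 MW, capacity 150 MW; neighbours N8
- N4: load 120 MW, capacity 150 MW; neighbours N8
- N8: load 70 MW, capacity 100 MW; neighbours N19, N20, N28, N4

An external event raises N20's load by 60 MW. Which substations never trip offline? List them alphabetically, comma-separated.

Round 1 — N20 at 150 > 110. N20 trips offline.
  N20 sheds 150 MW to N18, N24, N8: 50 each.
    N18: 10+50 = 60 ≤ 60
    N24: 60+50 = 110 ≤ 110
    N8: 70+50 = 120 > 100
Round 2 — N8 trips offline.
  N8 sheds 120 MW to N19, N28, N4: 40 each.
    N19: 70+40 = 110 > 100
    N28: 120+40 = 160 > 150
    N4: 120+40 = 160 > 150
Round 3 — N19, N28, N4 trip offline.
  N19 sheds 110 MW to N14: 110 each.
    N14: 30+110 = 140 > 120
  N28 sheds 160 MW: no online neighbours, lost.
  N4 sheds 160 MW: no online neighbours, lost.
Round 4 — N14 trips offline.
  N14 sheds 140 MW: no online neighbours, lost.
No further trips.

N18, N24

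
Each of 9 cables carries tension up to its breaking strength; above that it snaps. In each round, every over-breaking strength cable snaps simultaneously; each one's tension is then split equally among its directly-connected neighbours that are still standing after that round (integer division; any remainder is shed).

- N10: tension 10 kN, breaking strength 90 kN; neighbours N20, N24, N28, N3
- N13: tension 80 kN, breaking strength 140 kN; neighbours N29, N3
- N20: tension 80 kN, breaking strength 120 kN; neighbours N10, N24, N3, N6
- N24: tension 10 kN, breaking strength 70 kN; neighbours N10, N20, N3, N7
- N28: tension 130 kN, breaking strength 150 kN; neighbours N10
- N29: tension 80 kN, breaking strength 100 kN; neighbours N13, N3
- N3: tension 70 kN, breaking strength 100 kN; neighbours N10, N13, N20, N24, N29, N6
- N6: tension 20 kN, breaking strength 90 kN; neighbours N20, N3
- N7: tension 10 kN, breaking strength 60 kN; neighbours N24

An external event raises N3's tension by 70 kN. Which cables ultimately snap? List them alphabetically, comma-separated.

Round 1 — N3 at 140 > 100. N3 snaps.
  N3 sheds 140 kN to N10, N13, N20, N24, N29, N6: 23 each (2 lost).
    N10: 10+23 = 33 ≤ 90
    N13: 80+23 = 103 ≤ 140
    N20: 80+23 = 103 ≤ 120
    N24: 10+23 = 33 ≤ 70
    N29: 80+23 = 103 > 100
    N6: 20+23 = 43 ≤ 90
Round 2 — N29 snaps.
  N29 sheds 103 kN to N13: 103 each.
    N13: 103+103 = 206 > 140
Round 3 — N13 snaps.
  N13 sheds 206 kN: no online neighbours, lost.
No further breaks.

N13, N29, N3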